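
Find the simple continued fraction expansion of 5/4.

Run the Euclidean algorithm on 5 and 4; the successive quotients are the partial quotients a_0, a_1, ... (each step inverts the fractional part left over by the previous one):
  5 = 1*4 + 1, so a_0 = 1.
  4 = 4*1 + 0, so a_1 = 4.
The remainder reaches 0 after 2 divisions, so the expansion has 2 partial quotients, read off in order.

[1; 4]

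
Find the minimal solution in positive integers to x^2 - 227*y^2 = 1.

(x, y) = (226, 15)

First expand sqrt(227) as a continued fraction. With x_i = (sqrt(227) + m_i)/d_i and (m_0, d_0) = (0, 1): a_0 = floor(sqrt(227)) = 15, since 15^2 = 225 <= 227 < 256 = 16^2.
Iterate m_{i+1} = d_i*a_i - m_i, d_{i+1} = (227 - m_{i+1}^2)/d_i, a_{i+1} = floor((a_0 + m_{i+1})/d_{i+1}):
  m_1 = 1*15 - 0 = 15, d_1 = (227 - 15^2)/1 = 2/1 = 2, a_1 = floor((15 + 15)/2) = 15.
  m_2 = 2*15 - 15 = 15, d_2 = (227 - 15^2)/2 = 2/2 = 1, a_2 = floor((15 + 15)/1) = 30.
  m_3 = 1*30 - 15 = 15, d_3 = (227 - 15^2)/1 = 2/1 = 2: (m_3, d_3) = (m_1, d_1) = (15, 2), so from here the quotients repeat a_1, a_2; the period length is 2.
So sqrt(227) = [15; (15, 30)] with period length k = 2.
k is even, so the fundamental solution of x^2 - 227y^2 = 1 is (p_{k-1}, q_{k-1}) = (p_1, q_1); compute convergents through index 1.
Convergents (p_i = a_i*p_{i-1} + p_{i-2}, q_i = a_i*q_{i-1} + q_{i-2} with p_{-2}=0, p_{-1}=1, q_{-2}=1, q_{-1}=0):
  i=0: a_0=15, p_0 = 15*1 + 0 = 15, q_0 = 15*0 + 1 = 1.
  i=1: a_1=15, p_1 = 15*15 + 1 = 226, q_1 = 15*1 + 0 = 15.
Check: 226^2 - 227*15^2 = 51076 - 51075 = 1, so (x, y) = (226, 15) solves the equation, and by the theorem it is the least positive solution.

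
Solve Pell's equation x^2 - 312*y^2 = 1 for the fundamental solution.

(x, y) = (53, 3)

First expand sqrt(312) as a continued fraction. With x_i = (sqrt(312) + m_i)/d_i and (m_0, d_0) = (0, 1): a_0 = floor(sqrt(312)) = 17, since 17^2 = 289 <= 312 < 324 = 18^2.
Iterate m_{i+1} = d_i*a_i - m_i, d_{i+1} = (312 - m_{i+1}^2)/d_i, a_{i+1} = floor((a_0 + m_{i+1})/d_{i+1}):
  m_1 = 1*17 - 0 = 17, d_1 = (312 - 17^2)/1 = 23/1 = 23, a_1 = floor((17 + 17)/23) = 1.
  m_2 = 23*1 - 17 = 6, d_2 = (312 - 6^2)/23 = 276/23 = 12, a_2 = floor((17 + 6)/12) = 1.
  m_3 = 12*1 - 6 = 6, d_3 = (312 - 6^2)/12 = 276/12 = 23, a_3 = floor((17 + 6)/23) = 1.
  m_4 = 23*1 - 6 = 17, d_4 = (312 - 17^2)/23 = 23/23 = 1, a_4 = floor((17 + 17)/1) = 34.
  m_5 = 1*34 - 17 = 17, d_5 = (312 - 17^2)/1 = 23/1 = 23: (m_5, d_5) = (m_1, d_1) = (17, 23), so from here the quotients repeat a_1, ..., a_4; the period length is 4.
So sqrt(312) = [17; (1, 1, 1, 34)] with period length k = 4.
k is even, so the fundamental solution of x^2 - 312y^2 = 1 is (p_{k-1}, q_{k-1}) = (p_3, q_3); compute convergents through index 3.
Convergents (p_i = a_i*p_{i-1} + p_{i-2}, q_i = a_i*q_{i-1} + q_{i-2} with p_{-2}=0, p_{-1}=1, q_{-2}=1, q_{-1}=0):
  i=0: a_0=17, p_0 = 17*1 + 0 = 17, q_0 = 17*0 + 1 = 1.
  i=1: a_1=1, p_1 = 1*17 + 1 = 18, q_1 = 1*1 + 0 = 1.
  i=2: a_2=1, p_2 = 1*18 + 17 = 35, q_2 = 1*1 + 1 = 2.
  i=3: a_3=1, p_3 = 1*35 + 18 = 53, q_3 = 1*2 + 1 = 3.
Check: 53^2 - 312*3^2 = 2809 - 2808 = 1, so (x, y) = (53, 3) solves the equation, and by the theorem it is the least positive solution.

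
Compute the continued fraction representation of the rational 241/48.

[5; 48]

Run the Euclidean algorithm on 241 and 48; the successive quotients are the partial quotients a_0, a_1, ... (each step inverts the fractional part left over by the previous one):
  241 = 5*48 + 1, so a_0 = 5.
  48 = 48*1 + 0, so a_1 = 48.
The remainder reaches 0 after 2 divisions, so the expansion has 2 partial quotients, read off in order.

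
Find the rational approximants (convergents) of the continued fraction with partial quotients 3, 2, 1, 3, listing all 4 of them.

Using the convergent recurrence p_i = a_i*p_{i-1} + p_{i-2}, q_i = a_i*q_{i-1} + q_{i-2} with p_{-2}=0, p_{-1}=1, q_{-2}=1, q_{-1}=0:
  i=0: a_0=3, p_0 = 3*1 + 0 = 3, q_0 = 3*0 + 1 = 1.
  i=1: a_1=2, p_1 = 2*3 + 1 = 7, q_1 = 2*1 + 0 = 2.
  i=2: a_2=1, p_2 = 1*7 + 3 = 10, q_2 = 1*2 + 1 = 3.
  i=3: a_3=3, p_3 = 3*10 + 7 = 37, q_3 = 3*3 + 2 = 11.

3/1, 7/2, 10/3, 37/11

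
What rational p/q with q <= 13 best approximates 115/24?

Expand x = 115/24 as a continued fraction with the Euclidean algorithm:
  115 = 4*24 + 19, so a_0 = 4.
  24 = 1*19 + 5, so a_1 = 1.
  19 = 3*5 + 4, so a_2 = 3.
  5 = 1*4 + 1, so a_3 = 1.
  4 = 4*1 + 0, so a_4 = 4.
so x = [4; 1, 3, 1, 4].
Convergents (p_i = a_i*p_{i-1} + p_{i-2}, q_i = a_i*q_{i-1} + q_{i-2} with p_{-2}=0, p_{-1}=1, q_{-2}=1, q_{-1}=0), until the denominator exceeds 13:
  i=0: a_0=4, p_0 = 4*1 + 0 = 4, q_0 = 4*0 + 1 = 1.
  i=1: a_1=1, p_1 = 1*4 + 1 = 5, q_1 = 1*1 + 0 = 1.
  i=2: a_2=3, p_2 = 3*5 + 4 = 19, q_2 = 3*1 + 1 = 4.
  i=3: a_3=1, p_3 = 1*19 + 5 = 24, q_3 = 1*4 + 1 = 5.
  i=4: a_4=4, p_4 = 4*24 + 19 = 115, q_4 = 4*5 + 4 = 24.
q_4 = 24 > 13, so the last convergent with denominator <= 13 is p_3/q_3 = 24/5.
The closest fraction with denominator <= 13 is either p_3/q_3 or the intermediate fraction (k*p_3 + p_2)/(k*q_3 + q_2) with the largest k >= 1 whose denominator stays <= 13; these approach x as k grows, and every other convergent or intermediate fraction in range is farther away.
Largest k: floor((13 - q_2)/q_3) = floor((13 - 4)/5) = 1.
That gives (1*24 + 19)/(1*5 + 4) = 43/9.
Compare the errors: |x - 24/5| = |115*5 - 24*24|/(24*5) = 1/120, and |x - 43/9| = |115*9 - 43*24|/(24*9) = 3/216.
Cross-multiplying, 1*216 = 216 < 360 = 3*120, so 1/120 is smaller: the convergent 24/5 is closer to x than 43/9.

24/5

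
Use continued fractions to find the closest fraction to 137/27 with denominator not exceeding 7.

36/7

Expand x = 137/27 as a continued fraction with the Euclidean algorithm:
  137 = 5*27 + 2, so a_0 = 5.
  27 = 13*2 + 1, so a_1 = 13.
  2 = 2*1 + 0, so a_2 = 2.
so x = [5; 13, 2].
Convergents (p_i = a_i*p_{i-1} + p_{i-2}, q_i = a_i*q_{i-1} + q_{i-2} with p_{-2}=0, p_{-1}=1, q_{-2}=1, q_{-1}=0), until the denominator exceeds 7:
  i=0: a_0=5, p_0 = 5*1 + 0 = 5, q_0 = 5*0 + 1 = 1.
  i=1: a_1=13, p_1 = 13*5 + 1 = 66, q_1 = 13*1 + 0 = 13.
q_1 = 13 > 7, so the last convergent with denominator <= 7 is p_0/q_0 = 5/1.
The closest fraction with denominator <= 7 is either p_0/q_0 or the intermediate fraction (k*p_0 + p_{-1})/(k*q_0 + q_{-1}) with the largest k >= 1 whose denominator stays <= 7; these approach x as k grows, and every other convergent or intermediate fraction in range is farther away.
Largest k: floor((7 - q_{-1})/q_0) = floor((7 - 0)/1) = 7 (using the seeds p_{-1} = 1, q_{-1} = 0).
That gives (7*5 + 1)/(7*1 + 0) = 36/7.
Compare the errors: |x - 5/1| = |137*1 - 5*27|/(27*1) = 2/27, and |x - 36/7| = |137*7 - 36*27|/(27*7) = 13/189.
Cross-multiplying, 13*27 = 351 < 378 = 2*189, so 13/189 is smaller: the intermediate fraction 36/7 is closer to x than 5/1.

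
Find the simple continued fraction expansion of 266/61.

[4; 2, 1, 3, 2, 2]

Run the Euclidean algorithm on 266 and 61; the successive quotients are the partial quotients a_0, a_1, ... (each step inverts the fractional part left over by the previous one):
  266 = 4*61 + 22, so a_0 = 4.
  61 = 2*22 + 17, so a_1 = 2.
  22 = 1*17 + 5, so a_2 = 1.
  17 = 3*5 + 2, so a_3 = 3.
  5 = 2*2 + 1, so a_4 = 2.
  2 = 2*1 + 0, so a_5 = 2.
The remainder reaches 0 after 6 divisions, so the expansion has 6 partial quotients, read off in order.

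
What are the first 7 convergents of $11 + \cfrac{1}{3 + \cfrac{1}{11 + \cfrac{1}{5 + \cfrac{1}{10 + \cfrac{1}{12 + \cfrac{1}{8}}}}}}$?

11/1, 34/3, 385/34, 1959/173, 19975/1764, 241659/21341, 1953247/172492

Using the convergent recurrence p_i = a_i*p_{i-1} + p_{i-2}, q_i = a_i*q_{i-1} + q_{i-2} with p_{-2}=0, p_{-1}=1, q_{-2}=1, q_{-1}=0:
  i=0: a_0=11, p_0 = 11*1 + 0 = 11, q_0 = 11*0 + 1 = 1.
  i=1: a_1=3, p_1 = 3*11 + 1 = 34, q_1 = 3*1 + 0 = 3.
  i=2: a_2=11, p_2 = 11*34 + 11 = 385, q_2 = 11*3 + 1 = 34.
  i=3: a_3=5, p_3 = 5*385 + 34 = 1959, q_3 = 5*34 + 3 = 173.
  i=4: a_4=10, p_4 = 10*1959 + 385 = 19975, q_4 = 10*173 + 34 = 1764.
  i=5: a_5=12, p_5 = 12*19975 + 1959 = 241659, q_5 = 12*1764 + 173 = 21341.
  i=6: a_6=8, p_6 = 8*241659 + 19975 = 1953247, q_6 = 8*21341 + 1764 = 172492.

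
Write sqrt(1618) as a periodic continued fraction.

[40; (4, 2, 5, 3, 3, 5, 2, 4, 80)]

Write x_i = (sqrt(1618) + m_i)/d_i with (m_0, d_0) = (0, 1). a_0 = floor(sqrt(1618)) = 40, since 40^2 = 1600 <= 1618 < 1681 = 41^2.
Iterate m_{i+1} = d_i*a_i - m_i, d_{i+1} = (1618 - m_{i+1}^2)/d_i, a_{i+1} = floor((a_0 + m_{i+1})/d_{i+1}):
  m_1 = 1*40 - 0 = 40, d_1 = (1618 - 40^2)/1 = 18/1 = 18, a_1 = floor((40 + 40)/18) = 4.
  m_2 = 18*4 - 40 = 32, d_2 = (1618 - 32^2)/18 = 594/18 = 33, a_2 = floor((40 + 32)/33) = 2.
  m_3 = 33*2 - 32 = 34, d_3 = (1618 - 34^2)/33 = 462/33 = 14, a_3 = floor((40 + 34)/14) = 5.
  m_4 = 14*5 - 34 = 36, d_4 = (1618 - 36^2)/14 = 322/14 = 23, a_4 = floor((40 + 36)/23) = 3.
  m_5 = 23*3 - 36 = 33, d_5 = (1618 - 33^2)/23 = 529/23 = 23, a_5 = floor((40 + 33)/23) = 3.
  m_6 = 23*3 - 33 = 36, d_6 = (1618 - 36^2)/23 = 322/23 = 14, a_6 = floor((40 + 36)/14) = 5.
  m_7 = 14*5 - 36 = 34, d_7 = (1618 - 34^2)/14 = 462/14 = 33, a_7 = floor((40 + 34)/33) = 2.
  m_8 = 33*2 - 34 = 32, d_8 = (1618 - 32^2)/33 = 594/33 = 18, a_8 = floor((40 + 32)/18) = 4.
  m_9 = 18*4 - 32 = 40, d_9 = (1618 - 40^2)/18 = 18/18 = 1, a_9 = floor((40 + 40)/1) = 80.
  m_10 = 1*80 - 40 = 40, d_10 = (1618 - 40^2)/1 = 18/1 = 18: (m_10, d_10) = (m_1, d_1) = (40, 18), so from here the quotients repeat a_1, ..., a_9; the period length is 9.
Hence the expansion of sqrt(1618) is a_0 = 40 followed by the repeating block 4, 2, 5, 3, 3, 5, 2, 4, 80 (period 9).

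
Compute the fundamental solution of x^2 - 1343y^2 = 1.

First expand sqrt(1343) as a continued fraction. With x_i = (sqrt(1343) + m_i)/d_i and (m_0, d_0) = (0, 1): a_0 = floor(sqrt(1343)) = 36, since 36^2 = 1296 <= 1343 < 1369 = 37^2.
Iterate m_{i+1} = d_i*a_i - m_i, d_{i+1} = (1343 - m_{i+1}^2)/d_i, a_{i+1} = floor((a_0 + m_{i+1})/d_{i+1}):
  m_1 = 1*36 - 0 = 36, d_1 = (1343 - 36^2)/1 = 47/1 = 47, a_1 = floor((36 + 36)/47) = 1.
  m_2 = 47*1 - 36 = 11, d_2 = (1343 - 11^2)/47 = 1222/47 = 26, a_2 = floor((36 + 11)/26) = 1.
  m_3 = 26*1 - 11 = 15, d_3 = (1343 - 15^2)/26 = 1118/26 = 43, a_3 = floor((36 + 15)/43) = 1.
  m_4 = 43*1 - 15 = 28, d_4 = (1343 - 28^2)/43 = 559/43 = 13, a_4 = floor((36 + 28)/13) = 4.
  m_5 = 13*4 - 28 = 24, d_5 = (1343 - 24^2)/13 = 767/13 = 59, a_5 = floor((36 + 24)/59) = 1.
  m_6 = 59*1 - 24 = 35, d_6 = (1343 - 35^2)/59 = 118/59 = 2, a_6 = floor((36 + 35)/2) = 35.
  m_7 = 2*35 - 35 = 35, d_7 = (1343 - 35^2)/2 = 118/2 = 59, a_7 = floor((36 + 35)/59) = 1.
  m_8 = 59*1 - 35 = 24, d_8 = (1343 - 24^2)/59 = 767/59 = 13, a_8 = floor((36 + 24)/13) = 4.
  m_9 = 13*4 - 24 = 28, d_9 = (1343 - 28^2)/13 = 559/13 = 43, a_9 = floor((36 + 28)/43) = 1.
  m_10 = 43*1 - 28 = 15, d_10 = (1343 - 15^2)/43 = 1118/43 = 26, a_10 = floor((36 + 15)/26) = 1.
  m_11 = 26*1 - 15 = 11, d_11 = (1343 - 11^2)/26 = 1222/26 = 47, a_11 = floor((36 + 11)/47) = 1.
  m_12 = 47*1 - 11 = 36, d_12 = (1343 - 36^2)/47 = 47/47 = 1, a_12 = floor((36 + 36)/1) = 72.
  m_13 = 1*72 - 36 = 36, d_13 = (1343 - 36^2)/1 = 47/1 = 47: (m_13, d_13) = (m_1, d_1) = (36, 47), so from here the quotients repeat a_1, ..., a_12; the period length is 12.
So sqrt(1343) = [36; (1, 1, 1, 4, 1, 35, 1, 4, 1, 1, 1, 72)] with period length k = 12.
k is even, so the fundamental solution of x^2 - 1343y^2 = 1 is (p_{k-1}, q_{k-1}) = (p_11, q_11); compute convergents through index 11.
Convergents (p_i = a_i*p_{i-1} + p_{i-2}, q_i = a_i*q_{i-1} + q_{i-2} with p_{-2}=0, p_{-1}=1, q_{-2}=1, q_{-1}=0):
  i=0: a_0=36, p_0 = 36*1 + 0 = 36, q_0 = 36*0 + 1 = 1.
  i=1: a_1=1, p_1 = 1*36 + 1 = 37, q_1 = 1*1 + 0 = 1.
  i=2: a_2=1, p_2 = 1*37 + 36 = 73, q_2 = 1*1 + 1 = 2.
  i=3: a_3=1, p_3 = 1*73 + 37 = 110, q_3 = 1*2 + 1 = 3.
  i=4: a_4=4, p_4 = 4*110 + 73 = 513, q_4 = 4*3 + 2 = 14.
  i=5: a_5=1, p_5 = 1*513 + 110 = 623, q_5 = 1*14 + 3 = 17.
  i=6: a_6=35, p_6 = 35*623 + 513 = 22318, q_6 = 35*17 + 14 = 609.
  i=7: a_7=1, p_7 = 1*22318 + 623 = 22941, q_7 = 1*609 + 17 = 626.
  i=8: a_8=4, p_8 = 4*22941 + 22318 = 114082, q_8 = 4*626 + 609 = 3113.
  i=9: a_9=1, p_9 = 1*114082 + 22941 = 137023, q_9 = 1*3113 + 626 = 3739.
  i=10: a_10=1, p_10 = 1*137023 + 114082 = 251105, q_10 = 1*3739 + 3113 = 6852.
  i=11: a_11=1, p_11 = 1*251105 + 137023 = 388128, q_11 = 1*6852 + 3739 = 10591.
Check: 388128^2 - 1343*10591^2 = 150643344384 - 150643344383 = 1, so (x, y) = (388128, 10591) solves the equation, and by the theorem it is the least positive solution.

(x, y) = (388128, 10591)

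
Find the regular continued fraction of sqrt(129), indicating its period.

Write x_i = (sqrt(129) + m_i)/d_i with (m_0, d_0) = (0, 1). a_0 = floor(sqrt(129)) = 11, since 11^2 = 121 <= 129 < 144 = 12^2.
Iterate m_{i+1} = d_i*a_i - m_i, d_{i+1} = (129 - m_{i+1}^2)/d_i, a_{i+1} = floor((a_0 + m_{i+1})/d_{i+1}):
  m_1 = 1*11 - 0 = 11, d_1 = (129 - 11^2)/1 = 8/1 = 8, a_1 = floor((11 + 11)/8) = 2.
  m_2 = 8*2 - 11 = 5, d_2 = (129 - 5^2)/8 = 104/8 = 13, a_2 = floor((11 + 5)/13) = 1.
  m_3 = 13*1 - 5 = 8, d_3 = (129 - 8^2)/13 = 65/13 = 5, a_3 = floor((11 + 8)/5) = 3.
  m_4 = 5*3 - 8 = 7, d_4 = (129 - 7^2)/5 = 80/5 = 16, a_4 = floor((11 + 7)/16) = 1.
  m_5 = 16*1 - 7 = 9, d_5 = (129 - 9^2)/16 = 48/16 = 3, a_5 = floor((11 + 9)/3) = 6.
  m_6 = 3*6 - 9 = 9, d_6 = (129 - 9^2)/3 = 48/3 = 16, a_6 = floor((11 + 9)/16) = 1.
  m_7 = 16*1 - 9 = 7, d_7 = (129 - 7^2)/16 = 80/16 = 5, a_7 = floor((11 + 7)/5) = 3.
  m_8 = 5*3 - 7 = 8, d_8 = (129 - 8^2)/5 = 65/5 = 13, a_8 = floor((11 + 8)/13) = 1.
  m_9 = 13*1 - 8 = 5, d_9 = (129 - 5^2)/13 = 104/13 = 8, a_9 = floor((11 + 5)/8) = 2.
  m_10 = 8*2 - 5 = 11, d_10 = (129 - 11^2)/8 = 8/8 = 1, a_10 = floor((11 + 11)/1) = 22.
  m_11 = 1*22 - 11 = 11, d_11 = (129 - 11^2)/1 = 8/1 = 8: (m_11, d_11) = (m_1, d_1) = (11, 8), so from here the quotients repeat a_1, ..., a_10; the period length is 10.
Hence the expansion of sqrt(129) is a_0 = 11 followed by the repeating block 2, 1, 3, 1, 6, 1, 3, 1, 2, 22 (period 10).

[11; (2, 1, 3, 1, 6, 1, 3, 1, 2, 22)]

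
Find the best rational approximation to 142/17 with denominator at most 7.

25/3

Expand x = 142/17 as a continued fraction with the Euclidean algorithm:
  142 = 8*17 + 6, so a_0 = 8.
  17 = 2*6 + 5, so a_1 = 2.
  6 = 1*5 + 1, so a_2 = 1.
  5 = 5*1 + 0, so a_3 = 5.
so x = [8; 2, 1, 5].
Convergents (p_i = a_i*p_{i-1} + p_{i-2}, q_i = a_i*q_{i-1} + q_{i-2} with p_{-2}=0, p_{-1}=1, q_{-2}=1, q_{-1}=0), until the denominator exceeds 7:
  i=0: a_0=8, p_0 = 8*1 + 0 = 8, q_0 = 8*0 + 1 = 1.
  i=1: a_1=2, p_1 = 2*8 + 1 = 17, q_1 = 2*1 + 0 = 2.
  i=2: a_2=1, p_2 = 1*17 + 8 = 25, q_2 = 1*2 + 1 = 3.
  i=3: a_3=5, p_3 = 5*25 + 17 = 142, q_3 = 5*3 + 2 = 17.
q_3 = 17 > 7, so the last convergent with denominator <= 7 is p_2/q_2 = 25/3.
The closest fraction with denominator <= 7 is either p_2/q_2 or the intermediate fraction (k*p_2 + p_1)/(k*q_2 + q_1) with the largest k >= 1 whose denominator stays <= 7; these approach x as k grows, and every other convergent or intermediate fraction in range is farther away.
Largest k: floor((7 - q_1)/q_2) = floor((7 - 2)/3) = 1.
That gives (1*25 + 17)/(1*3 + 2) = 42/5.
Compare the errors: |x - 25/3| = |142*3 - 25*17|/(17*3) = 1/51, and |x - 42/5| = |142*5 - 42*17|/(17*5) = 4/85.
Cross-multiplying, 1*85 = 85 < 204 = 4*51, so 1/51 is smaller: the convergent 25/3 is closer to x than 42/5.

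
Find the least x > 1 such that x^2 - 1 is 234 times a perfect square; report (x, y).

(x, y) = (5201, 340)

First expand sqrt(234) as a continued fraction. With x_i = (sqrt(234) + m_i)/d_i and (m_0, d_0) = (0, 1): a_0 = floor(sqrt(234)) = 15, since 15^2 = 225 <= 234 < 256 = 16^2.
Iterate m_{i+1} = d_i*a_i - m_i, d_{i+1} = (234 - m_{i+1}^2)/d_i, a_{i+1} = floor((a_0 + m_{i+1})/d_{i+1}):
  m_1 = 1*15 - 0 = 15, d_1 = (234 - 15^2)/1 = 9/1 = 9, a_1 = floor((15 + 15)/9) = 3.
  m_2 = 9*3 - 15 = 12, d_2 = (234 - 12^2)/9 = 90/9 = 10, a_2 = floor((15 + 12)/10) = 2.
  m_3 = 10*2 - 12 = 8, d_3 = (234 - 8^2)/10 = 170/10 = 17, a_3 = floor((15 + 8)/17) = 1.
  m_4 = 17*1 - 8 = 9, d_4 = (234 - 9^2)/17 = 153/17 = 9, a_4 = floor((15 + 9)/9) = 2.
  m_5 = 9*2 - 9 = 9, d_5 = (234 - 9^2)/9 = 153/9 = 17, a_5 = floor((15 + 9)/17) = 1.
  m_6 = 17*1 - 9 = 8, d_6 = (234 - 8^2)/17 = 170/17 = 10, a_6 = floor((15 + 8)/10) = 2.
  m_7 = 10*2 - 8 = 12, d_7 = (234 - 12^2)/10 = 90/10 = 9, a_7 = floor((15 + 12)/9) = 3.
  m_8 = 9*3 - 12 = 15, d_8 = (234 - 15^2)/9 = 9/9 = 1, a_8 = floor((15 + 15)/1) = 30.
  m_9 = 1*30 - 15 = 15, d_9 = (234 - 15^2)/1 = 9/1 = 9: (m_9, d_9) = (m_1, d_1) = (15, 9), so from here the quotients repeat a_1, ..., a_8; the period length is 8.
So sqrt(234) = [15; (3, 2, 1, 2, 1, 2, 3, 30)] with period length k = 8.
k is even, so the fundamental solution of x^2 - 234y^2 = 1 is (p_{k-1}, q_{k-1}) = (p_7, q_7); compute convergents through index 7.
Convergents (p_i = a_i*p_{i-1} + p_{i-2}, q_i = a_i*q_{i-1} + q_{i-2} with p_{-2}=0, p_{-1}=1, q_{-2}=1, q_{-1}=0):
  i=0: a_0=15, p_0 = 15*1 + 0 = 15, q_0 = 15*0 + 1 = 1.
  i=1: a_1=3, p_1 = 3*15 + 1 = 46, q_1 = 3*1 + 0 = 3.
  i=2: a_2=2, p_2 = 2*46 + 15 = 107, q_2 = 2*3 + 1 = 7.
  i=3: a_3=1, p_3 = 1*107 + 46 = 153, q_3 = 1*7 + 3 = 10.
  i=4: a_4=2, p_4 = 2*153 + 107 = 413, q_4 = 2*10 + 7 = 27.
  i=5: a_5=1, p_5 = 1*413 + 153 = 566, q_5 = 1*27 + 10 = 37.
  i=6: a_6=2, p_6 = 2*566 + 413 = 1545, q_6 = 2*37 + 27 = 101.
  i=7: a_7=3, p_7 = 3*1545 + 566 = 5201, q_7 = 3*101 + 37 = 340.
Check: 5201^2 - 234*340^2 = 27050401 - 27050400 = 1, so (x, y) = (5201, 340) solves the equation, and by the theorem it is the least positive solution.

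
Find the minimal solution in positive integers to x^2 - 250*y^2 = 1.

First expand sqrt(250) as a continued fraction. With x_i = (sqrt(250) + m_i)/d_i and (m_0, d_0) = (0, 1): a_0 = floor(sqrt(250)) = 15, since 15^2 = 225 <= 250 < 256 = 16^2.
Iterate m_{i+1} = d_i*a_i - m_i, d_{i+1} = (250 - m_{i+1}^2)/d_i, a_{i+1} = floor((a_0 + m_{i+1})/d_{i+1}):
  m_1 = 1*15 - 0 = 15, d_1 = (250 - 15^2)/1 = 25/1 = 25, a_1 = floor((15 + 15)/25) = 1.
  m_2 = 25*1 - 15 = 10, d_2 = (250 - 10^2)/25 = 150/25 = 6, a_2 = floor((15 + 10)/6) = 4.
  m_3 = 6*4 - 10 = 14, d_3 = (250 - 14^2)/6 = 54/6 = 9, a_3 = floor((15 + 14)/9) = 3.
  m_4 = 9*3 - 14 = 13, d_4 = (250 - 13^2)/9 = 81/9 = 9, a_4 = floor((15 + 13)/9) = 3.
  m_5 = 9*3 - 13 = 14, d_5 = (250 - 14^2)/9 = 54/9 = 6, a_5 = floor((15 + 14)/6) = 4.
  m_6 = 6*4 - 14 = 10, d_6 = (250 - 10^2)/6 = 150/6 = 25, a_6 = floor((15 + 10)/25) = 1.
  m_7 = 25*1 - 10 = 15, d_7 = (250 - 15^2)/25 = 25/25 = 1, a_7 = floor((15 + 15)/1) = 30.
  m_8 = 1*30 - 15 = 15, d_8 = (250 - 15^2)/1 = 25/1 = 25: (m_8, d_8) = (m_1, d_1) = (15, 25), so from here the quotients repeat a_1, ..., a_7; the period length is 7.
So sqrt(250) = [15; (1, 4, 3, 3, 4, 1, 30)] with period length k = 7.
k is odd, so (p_{k-1}, q_{k-1}) only solves x^2 - 250y^2 = -1 and the fundamental solution of x^2 - 250y^2 = 1 is (p_{2k-1}, q_{2k-1}) = (p_13, q_13); compute convergents through index 13, running through the period twice.
Convergents (p_i = a_i*p_{i-1} + p_{i-2}, q_i = a_i*q_{i-1} + q_{i-2} with p_{-2}=0, p_{-1}=1, q_{-2}=1, q_{-1}=0):
  i=0: a_0=15, p_0 = 15*1 + 0 = 15, q_0 = 15*0 + 1 = 1.
  i=1: a_1=1, p_1 = 1*15 + 1 = 16, q_1 = 1*1 + 0 = 1.
  i=2: a_2=4, p_2 = 4*16 + 15 = 79, q_2 = 4*1 + 1 = 5.
  i=3: a_3=3, p_3 = 3*79 + 16 = 253, q_3 = 3*5 + 1 = 16.
  i=4: a_4=3, p_4 = 3*253 + 79 = 838, q_4 = 3*16 + 5 = 53.
  i=5: a_5=4, p_5 = 4*838 + 253 = 3605, q_5 = 4*53 + 16 = 228.
  i=6: a_6=1, p_6 = 1*3605 + 838 = 4443, q_6 = 1*228 + 53 = 281.
  i=7: a_7=30, p_7 = 30*4443 + 3605 = 136895, q_7 = 30*281 + 228 = 8658.
  i=8: a_8=1, p_8 = 1*136895 + 4443 = 141338, q_8 = 1*8658 + 281 = 8939.
  i=9: a_9=4, p_9 = 4*141338 + 136895 = 702247, q_9 = 4*8939 + 8658 = 44414.
  i=10: a_10=3, p_10 = 3*702247 + 141338 = 2248079, q_10 = 3*44414 + 8939 = 142181.
  i=11: a_11=3, p_11 = 3*2248079 + 702247 = 7446484, q_11 = 3*142181 + 44414 = 470957.
  i=12: a_12=4, p_12 = 4*7446484 + 2248079 = 32034015, q_12 = 4*470957 + 142181 = 2026009.
  i=13: a_13=1, p_13 = 1*32034015 + 7446484 = 39480499, q_13 = 1*2026009 + 470957 = 2496966.
Indeed p_6^2 - 250*q_6^2 = 19740249 - 19740250 = -1, not +1.
Check: 39480499^2 - 250*2496966^2 = 1558709801289001 - 1558709801289000 = 1, so (x, y) = (39480499, 2496966) solves the equation, and by the theorem it is the least positive solution.

(x, y) = (39480499, 2496966)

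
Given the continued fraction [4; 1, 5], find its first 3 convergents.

4/1, 5/1, 29/6

Using the convergent recurrence p_i = a_i*p_{i-1} + p_{i-2}, q_i = a_i*q_{i-1} + q_{i-2} with p_{-2}=0, p_{-1}=1, q_{-2}=1, q_{-1}=0:
  i=0: a_0=4, p_0 = 4*1 + 0 = 4, q_0 = 4*0 + 1 = 1.
  i=1: a_1=1, p_1 = 1*4 + 1 = 5, q_1 = 1*1 + 0 = 1.
  i=2: a_2=5, p_2 = 5*5 + 4 = 29, q_2 = 5*1 + 1 = 6.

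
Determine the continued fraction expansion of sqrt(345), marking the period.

Write x_i = (sqrt(345) + m_i)/d_i with (m_0, d_0) = (0, 1). a_0 = floor(sqrt(345)) = 18, since 18^2 = 324 <= 345 < 361 = 19^2.
Iterate m_{i+1} = d_i*a_i - m_i, d_{i+1} = (345 - m_{i+1}^2)/d_i, a_{i+1} = floor((a_0 + m_{i+1})/d_{i+1}):
  m_1 = 1*18 - 0 = 18, d_1 = (345 - 18^2)/1 = 21/1 = 21, a_1 = floor((18 + 18)/21) = 1.
  m_2 = 21*1 - 18 = 3, d_2 = (345 - 3^2)/21 = 336/21 = 16, a_2 = floor((18 + 3)/16) = 1.
  m_3 = 16*1 - 3 = 13, d_3 = (345 - 13^2)/16 = 176/16 = 11, a_3 = floor((18 + 13)/11) = 2.
  m_4 = 11*2 - 13 = 9, d_4 = (345 - 9^2)/11 = 264/11 = 24, a_4 = floor((18 + 9)/24) = 1.
  m_5 = 24*1 - 9 = 15, d_5 = (345 - 15^2)/24 = 120/24 = 5, a_5 = floor((18 + 15)/5) = 6.
  m_6 = 5*6 - 15 = 15, d_6 = (345 - 15^2)/5 = 120/5 = 24, a_6 = floor((18 + 15)/24) = 1.
  m_7 = 24*1 - 15 = 9, d_7 = (345 - 9^2)/24 = 264/24 = 11, a_7 = floor((18 + 9)/11) = 2.
  m_8 = 11*2 - 9 = 13, d_8 = (345 - 13^2)/11 = 176/11 = 16, a_8 = floor((18 + 13)/16) = 1.
  m_9 = 16*1 - 13 = 3, d_9 = (345 - 3^2)/16 = 336/16 = 21, a_9 = floor((18 + 3)/21) = 1.
  m_10 = 21*1 - 3 = 18, d_10 = (345 - 18^2)/21 = 21/21 = 1, a_10 = floor((18 + 18)/1) = 36.
  m_11 = 1*36 - 18 = 18, d_11 = (345 - 18^2)/1 = 21/1 = 21: (m_11, d_11) = (m_1, d_1) = (18, 21), so from here the quotients repeat a_1, ..., a_10; the period length is 10.
Hence the expansion of sqrt(345) is a_0 = 18 followed by the repeating block 1, 1, 2, 1, 6, 1, 2, 1, 1, 36 (period 10).

[18; (1, 1, 2, 1, 6, 1, 2, 1, 1, 36)]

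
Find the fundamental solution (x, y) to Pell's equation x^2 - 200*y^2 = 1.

(x, y) = (99, 7)

First expand sqrt(200) as a continued fraction. With x_i = (sqrt(200) + m_i)/d_i and (m_0, d_0) = (0, 1): a_0 = floor(sqrt(200)) = 14, since 14^2 = 196 <= 200 < 225 = 15^2.
Iterate m_{i+1} = d_i*a_i - m_i, d_{i+1} = (200 - m_{i+1}^2)/d_i, a_{i+1} = floor((a_0 + m_{i+1})/d_{i+1}):
  m_1 = 1*14 - 0 = 14, d_1 = (200 - 14^2)/1 = 4/1 = 4, a_1 = floor((14 + 14)/4) = 7.
  m_2 = 4*7 - 14 = 14, d_2 = (200 - 14^2)/4 = 4/4 = 1, a_2 = floor((14 + 14)/1) = 28.
  m_3 = 1*28 - 14 = 14, d_3 = (200 - 14^2)/1 = 4/1 = 4: (m_3, d_3) = (m_1, d_1) = (14, 4), so from here the quotients repeat a_1, a_2; the period length is 2.
So sqrt(200) = [14; (7, 28)] with period length k = 2.
k is even, so the fundamental solution of x^2 - 200y^2 = 1 is (p_{k-1}, q_{k-1}) = (p_1, q_1); compute convergents through index 1.
Convergents (p_i = a_i*p_{i-1} + p_{i-2}, q_i = a_i*q_{i-1} + q_{i-2} with p_{-2}=0, p_{-1}=1, q_{-2}=1, q_{-1}=0):
  i=0: a_0=14, p_0 = 14*1 + 0 = 14, q_0 = 14*0 + 1 = 1.
  i=1: a_1=7, p_1 = 7*14 + 1 = 99, q_1 = 7*1 + 0 = 7.
Check: 99^2 - 200*7^2 = 9801 - 9800 = 1, so (x, y) = (99, 7) solves the equation, and by the theorem it is the least positive solution.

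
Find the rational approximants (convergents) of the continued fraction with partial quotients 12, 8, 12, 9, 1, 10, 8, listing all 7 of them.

Using the convergent recurrence p_i = a_i*p_{i-1} + p_{i-2}, q_i = a_i*q_{i-1} + q_{i-2} with p_{-2}=0, p_{-1}=1, q_{-2}=1, q_{-1}=0:
  i=0: a_0=12, p_0 = 12*1 + 0 = 12, q_0 = 12*0 + 1 = 1.
  i=1: a_1=8, p_1 = 8*12 + 1 = 97, q_1 = 8*1 + 0 = 8.
  i=2: a_2=12, p_2 = 12*97 + 12 = 1176, q_2 = 12*8 + 1 = 97.
  i=3: a_3=9, p_3 = 9*1176 + 97 = 10681, q_3 = 9*97 + 8 = 881.
  i=4: a_4=1, p_4 = 1*10681 + 1176 = 11857, q_4 = 1*881 + 97 = 978.
  i=5: a_5=10, p_5 = 10*11857 + 10681 = 129251, q_5 = 10*978 + 881 = 10661.
  i=6: a_6=8, p_6 = 8*129251 + 11857 = 1045865, q_6 = 8*10661 + 978 = 86266.

12/1, 97/8, 1176/97, 10681/881, 11857/978, 129251/10661, 1045865/86266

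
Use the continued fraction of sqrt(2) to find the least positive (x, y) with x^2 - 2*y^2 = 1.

(x, y) = (3, 2)

First expand sqrt(2) as a continued fraction. With x_i = (sqrt(2) + m_i)/d_i and (m_0, d_0) = (0, 1): a_0 = floor(sqrt(2)) = 1, since 1^2 = 1 <= 2 < 4 = 2^2.
Iterate m_{i+1} = d_i*a_i - m_i, d_{i+1} = (2 - m_{i+1}^2)/d_i, a_{i+1} = floor((a_0 + m_{i+1})/d_{i+1}):
  m_1 = 1*1 - 0 = 1, d_1 = (2 - 1^2)/1 = 1/1 = 1, a_1 = floor((1 + 1)/1) = 2.
  m_2 = 1*2 - 1 = 1, d_2 = (2 - 1^2)/1 = 1/1 = 1: (m_2, d_2) = (m_1, d_1) = (1, 1), so from here the quotient a_1 repeats; the period length is 1.
So sqrt(2) = [1; (2)] with period length k = 1.
k is odd, so (p_{k-1}, q_{k-1}) only solves x^2 - 2y^2 = -1 and the fundamental solution of x^2 - 2y^2 = 1 is (p_{2k-1}, q_{2k-1}) = (p_1, q_1); compute convergents through index 1, running through the period twice.
Convergents (p_i = a_i*p_{i-1} + p_{i-2}, q_i = a_i*q_{i-1} + q_{i-2} with p_{-2}=0, p_{-1}=1, q_{-2}=1, q_{-1}=0):
  i=0: a_0=1, p_0 = 1*1 + 0 = 1, q_0 = 1*0 + 1 = 1.
  i=1: a_1=2, p_1 = 2*1 + 1 = 3, q_1 = 2*1 + 0 = 2.
Indeed p_0^2 - 2*q_0^2 = 1 - 2 = -1, not +1.
Check: 3^2 - 2*2^2 = 9 - 8 = 1, so (x, y) = (3, 2) solves the equation, and by the theorem it is the least positive solution.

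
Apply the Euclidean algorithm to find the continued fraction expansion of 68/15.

[4; 1, 1, 7]

Run the Euclidean algorithm on 68 and 15; the successive quotients are the partial quotients a_0, a_1, ... (each step inverts the fractional part left over by the previous one):
  68 = 4*15 + 8, so a_0 = 4.
  15 = 1*8 + 7, so a_1 = 1.
  8 = 1*7 + 1, so a_2 = 1.
  7 = 7*1 + 0, so a_3 = 7.
The remainder reaches 0 after 4 divisions, so the expansion has 4 partial quotients, read off in order.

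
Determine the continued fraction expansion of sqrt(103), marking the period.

Write x_i = (sqrt(103) + m_i)/d_i with (m_0, d_0) = (0, 1). a_0 = floor(sqrt(103)) = 10, since 10^2 = 100 <= 103 < 121 = 11^2.
Iterate m_{i+1} = d_i*a_i - m_i, d_{i+1} = (103 - m_{i+1}^2)/d_i, a_{i+1} = floor((a_0 + m_{i+1})/d_{i+1}):
  m_1 = 1*10 - 0 = 10, d_1 = (103 - 10^2)/1 = 3/1 = 3, a_1 = floor((10 + 10)/3) = 6.
  m_2 = 3*6 - 10 = 8, d_2 = (103 - 8^2)/3 = 39/3 = 13, a_2 = floor((10 + 8)/13) = 1.
  m_3 = 13*1 - 8 = 5, d_3 = (103 - 5^2)/13 = 78/13 = 6, a_3 = floor((10 + 5)/6) = 2.
  m_4 = 6*2 - 5 = 7, d_4 = (103 - 7^2)/6 = 54/6 = 9, a_4 = floor((10 + 7)/9) = 1.
  m_5 = 9*1 - 7 = 2, d_5 = (103 - 2^2)/9 = 99/9 = 11, a_5 = floor((10 + 2)/11) = 1.
  m_6 = 11*1 - 2 = 9, d_6 = (103 - 9^2)/11 = 22/11 = 2, a_6 = floor((10 + 9)/2) = 9.
  m_7 = 2*9 - 9 = 9, d_7 = (103 - 9^2)/2 = 22/2 = 11, a_7 = floor((10 + 9)/11) = 1.
  m_8 = 11*1 - 9 = 2, d_8 = (103 - 2^2)/11 = 99/11 = 9, a_8 = floor((10 + 2)/9) = 1.
  m_9 = 9*1 - 2 = 7, d_9 = (103 - 7^2)/9 = 54/9 = 6, a_9 = floor((10 + 7)/6) = 2.
  m_10 = 6*2 - 7 = 5, d_10 = (103 - 5^2)/6 = 78/6 = 13, a_10 = floor((10 + 5)/13) = 1.
  m_11 = 13*1 - 5 = 8, d_11 = (103 - 8^2)/13 = 39/13 = 3, a_11 = floor((10 + 8)/3) = 6.
  m_12 = 3*6 - 8 = 10, d_12 = (103 - 10^2)/3 = 3/3 = 1, a_12 = floor((10 + 10)/1) = 20.
  m_13 = 1*20 - 10 = 10, d_13 = (103 - 10^2)/1 = 3/1 = 3: (m_13, d_13) = (m_1, d_1) = (10, 3), so from here the quotients repeat a_1, ..., a_12; the period length is 12.
Hence the expansion of sqrt(103) is a_0 = 10 followed by the repeating block 6, 1, 2, 1, 1, 9, 1, 1, 2, 1, 6, 20 (period 12).

[10; (6, 1, 2, 1, 1, 9, 1, 1, 2, 1, 6, 20)]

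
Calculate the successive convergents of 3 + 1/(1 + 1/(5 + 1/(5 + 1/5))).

3/1, 4/1, 23/6, 119/31, 618/161

Using the convergent recurrence p_i = a_i*p_{i-1} + p_{i-2}, q_i = a_i*q_{i-1} + q_{i-2} with p_{-2}=0, p_{-1}=1, q_{-2}=1, q_{-1}=0:
  i=0: a_0=3, p_0 = 3*1 + 0 = 3, q_0 = 3*0 + 1 = 1.
  i=1: a_1=1, p_1 = 1*3 + 1 = 4, q_1 = 1*1 + 0 = 1.
  i=2: a_2=5, p_2 = 5*4 + 3 = 23, q_2 = 5*1 + 1 = 6.
  i=3: a_3=5, p_3 = 5*23 + 4 = 119, q_3 = 5*6 + 1 = 31.
  i=4: a_4=5, p_4 = 5*119 + 23 = 618, q_4 = 5*31 + 6 = 161.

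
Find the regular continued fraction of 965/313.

Run the Euclidean algorithm on 965 and 313; the successive quotients are the partial quotients a_0, a_1, ... (each step inverts the fractional part left over by the previous one):
  965 = 3*313 + 26, so a_0 = 3.
  313 = 12*26 + 1, so a_1 = 12.
  26 = 26*1 + 0, so a_2 = 26.
The remainder reaches 0 after 3 divisions, so the expansion has 3 partial quotients, read off in order.

[3; 12, 26]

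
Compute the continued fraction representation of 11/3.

[3; 1, 2]

Run the Euclidean algorithm on 11 and 3; the successive quotients are the partial quotients a_0, a_1, ... (each step inverts the fractional part left over by the previous one):
  11 = 3*3 + 2, so a_0 = 3.
  3 = 1*2 + 1, so a_1 = 1.
  2 = 2*1 + 0, so a_2 = 2.
The remainder reaches 0 after 3 divisions, so the expansion has 3 partial quotients, read off in order.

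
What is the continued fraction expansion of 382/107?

Run the Euclidean algorithm on 382 and 107; the successive quotients are the partial quotients a_0, a_1, ... (each step inverts the fractional part left over by the previous one):
  382 = 3*107 + 61, so a_0 = 3.
  107 = 1*61 + 46, so a_1 = 1.
  61 = 1*46 + 15, so a_2 = 1.
  46 = 3*15 + 1, so a_3 = 3.
  15 = 15*1 + 0, so a_4 = 15.
The remainder reaches 0 after 5 divisions, so the expansion has 5 partial quotients, read off in order.

[3; 1, 1, 3, 15]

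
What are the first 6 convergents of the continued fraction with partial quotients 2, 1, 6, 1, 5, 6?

Using the convergent recurrence p_i = a_i*p_{i-1} + p_{i-2}, q_i = a_i*q_{i-1} + q_{i-2} with p_{-2}=0, p_{-1}=1, q_{-2}=1, q_{-1}=0:
  i=0: a_0=2, p_0 = 2*1 + 0 = 2, q_0 = 2*0 + 1 = 1.
  i=1: a_1=1, p_1 = 1*2 + 1 = 3, q_1 = 1*1 + 0 = 1.
  i=2: a_2=6, p_2 = 6*3 + 2 = 20, q_2 = 6*1 + 1 = 7.
  i=3: a_3=1, p_3 = 1*20 + 3 = 23, q_3 = 1*7 + 1 = 8.
  i=4: a_4=5, p_4 = 5*23 + 20 = 135, q_4 = 5*8 + 7 = 47.
  i=5: a_5=6, p_5 = 6*135 + 23 = 833, q_5 = 6*47 + 8 = 290.

2/1, 3/1, 20/7, 23/8, 135/47, 833/290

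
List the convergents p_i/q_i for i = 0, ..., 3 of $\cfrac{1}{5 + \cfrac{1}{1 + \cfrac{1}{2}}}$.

0/1, 1/5, 1/6, 3/17

Using the convergent recurrence p_i = a_i*p_{i-1} + p_{i-2}, q_i = a_i*q_{i-1} + q_{i-2} with p_{-2}=0, p_{-1}=1, q_{-2}=1, q_{-1}=0:
  i=0: a_0=0, p_0 = 0*1 + 0 = 0, q_0 = 0*0 + 1 = 1.
  i=1: a_1=5, p_1 = 5*0 + 1 = 1, q_1 = 5*1 + 0 = 5.
  i=2: a_2=1, p_2 = 1*1 + 0 = 1, q_2 = 1*5 + 1 = 6.
  i=3: a_3=2, p_3 = 2*1 + 1 = 3, q_3 = 2*6 + 5 = 17.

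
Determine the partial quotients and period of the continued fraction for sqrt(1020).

[31; (1, 14, 1, 62)]

Write x_i = (sqrt(1020) + m_i)/d_i with (m_0, d_0) = (0, 1). a_0 = floor(sqrt(1020)) = 31, since 31^2 = 961 <= 1020 < 1024 = 32^2.
Iterate m_{i+1} = d_i*a_i - m_i, d_{i+1} = (1020 - m_{i+1}^2)/d_i, a_{i+1} = floor((a_0 + m_{i+1})/d_{i+1}):
  m_1 = 1*31 - 0 = 31, d_1 = (1020 - 31^2)/1 = 59/1 = 59, a_1 = floor((31 + 31)/59) = 1.
  m_2 = 59*1 - 31 = 28, d_2 = (1020 - 28^2)/59 = 236/59 = 4, a_2 = floor((31 + 28)/4) = 14.
  m_3 = 4*14 - 28 = 28, d_3 = (1020 - 28^2)/4 = 236/4 = 59, a_3 = floor((31 + 28)/59) = 1.
  m_4 = 59*1 - 28 = 31, d_4 = (1020 - 31^2)/59 = 59/59 = 1, a_4 = floor((31 + 31)/1) = 62.
  m_5 = 1*62 - 31 = 31, d_5 = (1020 - 31^2)/1 = 59/1 = 59: (m_5, d_5) = (m_1, d_1) = (31, 59), so from here the quotients repeat a_1, ..., a_4; the period length is 4.
Hence the expansion of sqrt(1020) is a_0 = 31 followed by the repeating block 1, 14, 1, 62 (period 4).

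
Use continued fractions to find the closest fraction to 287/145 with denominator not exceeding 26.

Expand x = 287/145 as a continued fraction with the Euclidean algorithm:
  287 = 1*145 + 142, so a_0 = 1.
  145 = 1*142 + 3, so a_1 = 1.
  142 = 47*3 + 1, so a_2 = 47.
  3 = 3*1 + 0, so a_3 = 3.
so x = [1; 1, 47, 3].
Convergents (p_i = a_i*p_{i-1} + p_{i-2}, q_i = a_i*q_{i-1} + q_{i-2} with p_{-2}=0, p_{-1}=1, q_{-2}=1, q_{-1}=0), until the denominator exceeds 26:
  i=0: a_0=1, p_0 = 1*1 + 0 = 1, q_0 = 1*0 + 1 = 1.
  i=1: a_1=1, p_1 = 1*1 + 1 = 2, q_1 = 1*1 + 0 = 1.
  i=2: a_2=47, p_2 = 47*2 + 1 = 95, q_2 = 47*1 + 1 = 48.
q_2 = 48 > 26, so the last convergent with denominator <= 26 is p_1/q_1 = 2/1.
The closest fraction with denominator <= 26 is either p_1/q_1 or the intermediate fraction (k*p_1 + p_0)/(k*q_1 + q_0) with the largest k >= 1 whose denominator stays <= 26; these approach x as k grows, and every other convergent or intermediate fraction in range is farther away.
Largest k: floor((26 - q_0)/q_1) = floor((26 - 1)/1) = 25.
That gives (25*2 + 1)/(25*1 + 1) = 51/26.
Compare the errors: |x - 2/1| = |287*1 - 2*145|/(145*1) = 3/145, and |x - 51/26| = |287*26 - 51*145|/(145*26) = 67/3770.
Cross-multiplying, 67*145 = 9715 < 11310 = 3*3770, so 67/3770 is smaller: the intermediate fraction 51/26 is closer to x than 2/1.

51/26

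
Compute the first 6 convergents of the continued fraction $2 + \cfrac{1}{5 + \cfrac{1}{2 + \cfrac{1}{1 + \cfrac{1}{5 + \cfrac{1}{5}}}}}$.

Using the convergent recurrence p_i = a_i*p_{i-1} + p_{i-2}, q_i = a_i*q_{i-1} + q_{i-2} with p_{-2}=0, p_{-1}=1, q_{-2}=1, q_{-1}=0:
  i=0: a_0=2, p_0 = 2*1 + 0 = 2, q_0 = 2*0 + 1 = 1.
  i=1: a_1=5, p_1 = 5*2 + 1 = 11, q_1 = 5*1 + 0 = 5.
  i=2: a_2=2, p_2 = 2*11 + 2 = 24, q_2 = 2*5 + 1 = 11.
  i=3: a_3=1, p_3 = 1*24 + 11 = 35, q_3 = 1*11 + 5 = 16.
  i=4: a_4=5, p_4 = 5*35 + 24 = 199, q_4 = 5*16 + 11 = 91.
  i=5: a_5=5, p_5 = 5*199 + 35 = 1030, q_5 = 5*91 + 16 = 471.

2/1, 11/5, 24/11, 35/16, 199/91, 1030/471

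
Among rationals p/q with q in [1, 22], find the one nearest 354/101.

7/2

Expand x = 354/101 as a continued fraction with the Euclidean algorithm:
  354 = 3*101 + 51, so a_0 = 3.
  101 = 1*51 + 50, so a_1 = 1.
  51 = 1*50 + 1, so a_2 = 1.
  50 = 50*1 + 0, so a_3 = 50.
so x = [3; 1, 1, 50].
Convergents (p_i = a_i*p_{i-1} + p_{i-2}, q_i = a_i*q_{i-1} + q_{i-2} with p_{-2}=0, p_{-1}=1, q_{-2}=1, q_{-1}=0), until the denominator exceeds 22:
  i=0: a_0=3, p_0 = 3*1 + 0 = 3, q_0 = 3*0 + 1 = 1.
  i=1: a_1=1, p_1 = 1*3 + 1 = 4, q_1 = 1*1 + 0 = 1.
  i=2: a_2=1, p_2 = 1*4 + 3 = 7, q_2 = 1*1 + 1 = 2.
  i=3: a_3=50, p_3 = 50*7 + 4 = 354, q_3 = 50*2 + 1 = 101.
q_3 = 101 > 22, so the last convergent with denominator <= 22 is p_2/q_2 = 7/2.
The closest fraction with denominator <= 22 is either p_2/q_2 or the intermediate fraction (k*p_2 + p_1)/(k*q_2 + q_1) with the largest k >= 1 whose denominator stays <= 22; these approach x as k grows, and every other convergent or intermediate fraction in range is farther away.
Largest k: floor((22 - q_1)/q_2) = floor((22 - 1)/2) = 10.
That gives (10*7 + 4)/(10*2 + 1) = 74/21.
Compare the errors: |x - 7/2| = |354*2 - 7*101|/(101*2) = 1/202, and |x - 74/21| = |354*21 - 74*101|/(101*21) = 40/2121.
Cross-multiplying, 1*2121 = 2121 < 8080 = 40*202, so 1/202 is smaller: the convergent 7/2 is closer to x than 74/21.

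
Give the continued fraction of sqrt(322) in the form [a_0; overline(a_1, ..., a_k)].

Write x_i = (sqrt(322) + m_i)/d_i with (m_0, d_0) = (0, 1). a_0 = floor(sqrt(322)) = 17, since 17^2 = 289 <= 322 < 324 = 18^2.
Iterate m_{i+1} = d_i*a_i - m_i, d_{i+1} = (322 - m_{i+1}^2)/d_i, a_{i+1} = floor((a_0 + m_{i+1})/d_{i+1}):
  m_1 = 1*17 - 0 = 17, d_1 = (322 - 17^2)/1 = 33/1 = 33, a_1 = floor((17 + 17)/33) = 1.
  m_2 = 33*1 - 17 = 16, d_2 = (322 - 16^2)/33 = 66/33 = 2, a_2 = floor((17 + 16)/2) = 16.
  m_3 = 2*16 - 16 = 16, d_3 = (322 - 16^2)/2 = 66/2 = 33, a_3 = floor((17 + 16)/33) = 1.
  m_4 = 33*1 - 16 = 17, d_4 = (322 - 17^2)/33 = 33/33 = 1, a_4 = floor((17 + 17)/1) = 34.
  m_5 = 1*34 - 17 = 17, d_5 = (322 - 17^2)/1 = 33/1 = 33: (m_5, d_5) = (m_1, d_1) = (17, 33), so from here the quotients repeat a_1, ..., a_4; the period length is 4.
Hence the expansion of sqrt(322) is a_0 = 17 followed by the repeating block 1, 16, 1, 34 (period 4).

[17; overline(1, 16, 1, 34)]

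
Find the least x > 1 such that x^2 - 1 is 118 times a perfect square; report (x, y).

(x, y) = (306917, 28254)

First expand sqrt(118) as a continued fraction. With x_i = (sqrt(118) + m_i)/d_i and (m_0, d_0) = (0, 1): a_0 = floor(sqrt(118)) = 10, since 10^2 = 100 <= 118 < 121 = 11^2.
Iterate m_{i+1} = d_i*a_i - m_i, d_{i+1} = (118 - m_{i+1}^2)/d_i, a_{i+1} = floor((a_0 + m_{i+1})/d_{i+1}):
  m_1 = 1*10 - 0 = 10, d_1 = (118 - 10^2)/1 = 18/1 = 18, a_1 = floor((10 + 10)/18) = 1.
  m_2 = 18*1 - 10 = 8, d_2 = (118 - 8^2)/18 = 54/18 = 3, a_2 = floor((10 + 8)/3) = 6.
  m_3 = 3*6 - 8 = 10, d_3 = (118 - 10^2)/3 = 18/3 = 6, a_3 = floor((10 + 10)/6) = 3.
  m_4 = 6*3 - 10 = 8, d_4 = (118 - 8^2)/6 = 54/6 = 9, a_4 = floor((10 + 8)/9) = 2.
  m_5 = 9*2 - 8 = 10, d_5 = (118 - 10^2)/9 = 18/9 = 2, a_5 = floor((10 + 10)/2) = 10.
  m_6 = 2*10 - 10 = 10, d_6 = (118 - 10^2)/2 = 18/2 = 9, a_6 = floor((10 + 10)/9) = 2.
  m_7 = 9*2 - 10 = 8, d_7 = (118 - 8^2)/9 = 54/9 = 6, a_7 = floor((10 + 8)/6) = 3.
  m_8 = 6*3 - 8 = 10, d_8 = (118 - 10^2)/6 = 18/6 = 3, a_8 = floor((10 + 10)/3) = 6.
  m_9 = 3*6 - 10 = 8, d_9 = (118 - 8^2)/3 = 54/3 = 18, a_9 = floor((10 + 8)/18) = 1.
  m_10 = 18*1 - 8 = 10, d_10 = (118 - 10^2)/18 = 18/18 = 1, a_10 = floor((10 + 10)/1) = 20.
  m_11 = 1*20 - 10 = 10, d_11 = (118 - 10^2)/1 = 18/1 = 18: (m_11, d_11) = (m_1, d_1) = (10, 18), so from here the quotients repeat a_1, ..., a_10; the period length is 10.
So sqrt(118) = [10; (1, 6, 3, 2, 10, 2, 3, 6, 1, 20)] with period length k = 10.
k is even, so the fundamental solution of x^2 - 118y^2 = 1 is (p_{k-1}, q_{k-1}) = (p_9, q_9); compute convergents through index 9.
Convergents (p_i = a_i*p_{i-1} + p_{i-2}, q_i = a_i*q_{i-1} + q_{i-2} with p_{-2}=0, p_{-1}=1, q_{-2}=1, q_{-1}=0):
  i=0: a_0=10, p_0 = 10*1 + 0 = 10, q_0 = 10*0 + 1 = 1.
  i=1: a_1=1, p_1 = 1*10 + 1 = 11, q_1 = 1*1 + 0 = 1.
  i=2: a_2=6, p_2 = 6*11 + 10 = 76, q_2 = 6*1 + 1 = 7.
  i=3: a_3=3, p_3 = 3*76 + 11 = 239, q_3 = 3*7 + 1 = 22.
  i=4: a_4=2, p_4 = 2*239 + 76 = 554, q_4 = 2*22 + 7 = 51.
  i=5: a_5=10, p_5 = 10*554 + 239 = 5779, q_5 = 10*51 + 22 = 532.
  i=6: a_6=2, p_6 = 2*5779 + 554 = 12112, q_6 = 2*532 + 51 = 1115.
  i=7: a_7=3, p_7 = 3*12112 + 5779 = 42115, q_7 = 3*1115 + 532 = 3877.
  i=8: a_8=6, p_8 = 6*42115 + 12112 = 264802, q_8 = 6*3877 + 1115 = 24377.
  i=9: a_9=1, p_9 = 1*264802 + 42115 = 306917, q_9 = 1*24377 + 3877 = 28254.
Check: 306917^2 - 118*28254^2 = 94198044889 - 94198044888 = 1, so (x, y) = (306917, 28254) solves the equation, and by the theorem it is the least positive solution.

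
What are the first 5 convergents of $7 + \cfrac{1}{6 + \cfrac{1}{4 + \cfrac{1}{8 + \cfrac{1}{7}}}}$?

Using the convergent recurrence p_i = a_i*p_{i-1} + p_{i-2}, q_i = a_i*q_{i-1} + q_{i-2} with p_{-2}=0, p_{-1}=1, q_{-2}=1, q_{-1}=0:
  i=0: a_0=7, p_0 = 7*1 + 0 = 7, q_0 = 7*0 + 1 = 1.
  i=1: a_1=6, p_1 = 6*7 + 1 = 43, q_1 = 6*1 + 0 = 6.
  i=2: a_2=4, p_2 = 4*43 + 7 = 179, q_2 = 4*6 + 1 = 25.
  i=3: a_3=8, p_3 = 8*179 + 43 = 1475, q_3 = 8*25 + 6 = 206.
  i=4: a_4=7, p_4 = 7*1475 + 179 = 10504, q_4 = 7*206 + 25 = 1467.

7/1, 43/6, 179/25, 1475/206, 10504/1467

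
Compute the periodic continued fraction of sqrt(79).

[8; (1, 7, 1, 16)]

Write x_i = (sqrt(79) + m_i)/d_i with (m_0, d_0) = (0, 1). a_0 = floor(sqrt(79)) = 8, since 8^2 = 64 <= 79 < 81 = 9^2.
Iterate m_{i+1} = d_i*a_i - m_i, d_{i+1} = (79 - m_{i+1}^2)/d_i, a_{i+1} = floor((a_0 + m_{i+1})/d_{i+1}):
  m_1 = 1*8 - 0 = 8, d_1 = (79 - 8^2)/1 = 15/1 = 15, a_1 = floor((8 + 8)/15) = 1.
  m_2 = 15*1 - 8 = 7, d_2 = (79 - 7^2)/15 = 30/15 = 2, a_2 = floor((8 + 7)/2) = 7.
  m_3 = 2*7 - 7 = 7, d_3 = (79 - 7^2)/2 = 30/2 = 15, a_3 = floor((8 + 7)/15) = 1.
  m_4 = 15*1 - 7 = 8, d_4 = (79 - 8^2)/15 = 15/15 = 1, a_4 = floor((8 + 8)/1) = 16.
  m_5 = 1*16 - 8 = 8, d_5 = (79 - 8^2)/1 = 15/1 = 15: (m_5, d_5) = (m_1, d_1) = (8, 15), so from here the quotients repeat a_1, ..., a_4; the period length is 4.
Hence the expansion of sqrt(79) is a_0 = 8 followed by the repeating block 1, 7, 1, 16 (period 4).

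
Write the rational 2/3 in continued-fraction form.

[0; 1, 2]

Run the Euclidean algorithm on 2 and 3; the successive quotients are the partial quotients a_0, a_1, ... (each step inverts the fractional part left over by the previous one):
  2 = 0*3 + 2, so a_0 = 0.
  3 = 1*2 + 1, so a_1 = 1.
  2 = 2*1 + 0, so a_2 = 2.
The remainder reaches 0 after 3 divisions, so the expansion has 3 partial quotients, read off in order.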